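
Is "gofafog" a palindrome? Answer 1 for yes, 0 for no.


Input: gofafog
Reversed: gofafog
  Compare pos 0 ('g') with pos 6 ('g'): match
  Compare pos 1 ('o') with pos 5 ('o'): match
  Compare pos 2 ('f') with pos 4 ('f'): match
Result: palindrome

1


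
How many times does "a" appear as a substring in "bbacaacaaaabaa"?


Searching for "a" in "bbacaacaaaabaa"
Scanning each position:
  Position 0: "b" => no
  Position 1: "b" => no
  Position 2: "a" => MATCH
  Position 3: "c" => no
  Position 4: "a" => MATCH
  Position 5: "a" => MATCH
  Position 6: "c" => no
  Position 7: "a" => MATCH
  Position 8: "a" => MATCH
  Position 9: "a" => MATCH
  Position 10: "a" => MATCH
  Position 11: "b" => no
  Position 12: "a" => MATCH
  Position 13: "a" => MATCH
Total occurrences: 9

9


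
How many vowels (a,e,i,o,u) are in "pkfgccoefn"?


Input: pkfgccoefn
Checking each character:
  'p' at position 0: consonant
  'k' at position 1: consonant
  'f' at position 2: consonant
  'g' at position 3: consonant
  'c' at position 4: consonant
  'c' at position 5: consonant
  'o' at position 6: vowel (running total: 1)
  'e' at position 7: vowel (running total: 2)
  'f' at position 8: consonant
  'n' at position 9: consonant
Total vowels: 2

2


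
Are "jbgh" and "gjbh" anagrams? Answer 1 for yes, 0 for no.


Strings: "jbgh", "gjbh"
Sorted first:  bghj
Sorted second: bghj
Sorted forms match => anagrams

1


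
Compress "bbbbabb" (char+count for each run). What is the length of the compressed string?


Input: bbbbabb
Runs:
  'b' x 4 => "b4"
  'a' x 1 => "a1"
  'b' x 2 => "b2"
Compressed: "b4a1b2"
Compressed length: 6

6


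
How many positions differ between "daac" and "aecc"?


Comparing "daac" and "aecc" position by position:
  Position 0: 'd' vs 'a' => DIFFER
  Position 1: 'a' vs 'e' => DIFFER
  Position 2: 'a' vs 'c' => DIFFER
  Position 3: 'c' vs 'c' => same
Positions that differ: 3

3


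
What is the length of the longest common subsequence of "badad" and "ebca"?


LCS of "badad" and "ebca"
DP table:
           e    b    c    a
      0    0    0    0    0
  b   0    0    1    1    1
  a   0    0    1    1    2
  d   0    0    1    1    2
  a   0    0    1    1    2
  d   0    0    1    1    2
LCS length = dp[5][4] = 2

2


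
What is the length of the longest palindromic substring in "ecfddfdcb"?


Input: "ecfddfdcb"
Checking substrings for palindromes:
  [2:6] "fddf" (len 4) => palindrome
  [4:7] "dfd" (len 3) => palindrome
  [3:5] "dd" (len 2) => palindrome
Longest palindromic substring: "fddf" with length 4

4


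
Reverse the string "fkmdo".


Input: fkmdo
Reading characters right to left:
  Position 4: 'o'
  Position 3: 'd'
  Position 2: 'm'
  Position 1: 'k'
  Position 0: 'f'
Reversed: odmkf

odmkf


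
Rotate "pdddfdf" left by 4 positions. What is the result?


Input: "pdddfdf", rotate left by 4
First 4 characters: "pddd"
Remaining characters: "fdf"
Concatenate remaining + first: "fdf" + "pddd" = "fdfpddd"

fdfpddd


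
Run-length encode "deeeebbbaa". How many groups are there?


Input: deeeebbbaa
Scanning for consecutive runs:
  Group 1: 'd' x 1 (positions 0-0)
  Group 2: 'e' x 4 (positions 1-4)
  Group 3: 'b' x 3 (positions 5-7)
  Group 4: 'a' x 2 (positions 8-9)
Total groups: 4

4


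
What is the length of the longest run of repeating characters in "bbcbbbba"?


Input: "bbcbbbba"
Scanning for longest run:
  Position 1 ('b'): continues run of 'b', length=2
  Position 2 ('c'): new char, reset run to 1
  Position 3 ('b'): new char, reset run to 1
  Position 4 ('b'): continues run of 'b', length=2
  Position 5 ('b'): continues run of 'b', length=3
  Position 6 ('b'): continues run of 'b', length=4
  Position 7 ('a'): new char, reset run to 1
Longest run: 'b' with length 4

4


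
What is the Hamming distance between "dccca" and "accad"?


Comparing "dccca" and "accad" position by position:
  Position 0: 'd' vs 'a' => differ
  Position 1: 'c' vs 'c' => same
  Position 2: 'c' vs 'c' => same
  Position 3: 'c' vs 'a' => differ
  Position 4: 'a' vs 'd' => differ
Total differences (Hamming distance): 3

3


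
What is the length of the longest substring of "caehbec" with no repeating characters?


Input: "caehbec"
Sliding window (track last position of each char):
  Position 0 ('c'): window [0,0] length 1 -- new best
  Position 1 ('a'): window [0,1] length 2 -- new best
  Position 2 ('e'): window [0,2] length 3 -- new best
  Position 3 ('h'): window [0,3] length 4 -- new best
  Position 4 ('b'): window [0,4] length 5 -- new best
  Position 5 ('e'): repeat (last at 2), move window start to 3
  Position 5 ('e'): window [3,5] length 3
  Position 6 ('c'): window [3,6] length 4
Longest substring with no repeats: "caehb" with length 5

5


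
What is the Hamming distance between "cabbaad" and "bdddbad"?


Comparing "cabbaad" and "bdddbad" position by position:
  Position 0: 'c' vs 'b' => differ
  Position 1: 'a' vs 'd' => differ
  Position 2: 'b' vs 'd' => differ
  Position 3: 'b' vs 'd' => differ
  Position 4: 'a' vs 'b' => differ
  Position 5: 'a' vs 'a' => same
  Position 6: 'd' vs 'd' => same
Total differences (Hamming distance): 5

5


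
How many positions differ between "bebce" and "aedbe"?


Comparing "bebce" and "aedbe" position by position:
  Position 0: 'b' vs 'a' => DIFFER
  Position 1: 'e' vs 'e' => same
  Position 2: 'b' vs 'd' => DIFFER
  Position 3: 'c' vs 'b' => DIFFER
  Position 4: 'e' vs 'e' => same
Positions that differ: 3

3


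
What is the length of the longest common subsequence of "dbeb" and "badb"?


LCS of "dbeb" and "badb"
DP table:
           b    a    d    b
      0    0    0    0    0
  d   0    0    0    1    1
  b   0    1    1    1    2
  e   0    1    1    1    2
  b   0    1    1    1    2
LCS length = dp[4][4] = 2

2


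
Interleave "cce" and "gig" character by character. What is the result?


Interleaving "cce" and "gig":
  Position 0: 'c' from first, 'g' from second => "cg"
  Position 1: 'c' from first, 'i' from second => "ci"
  Position 2: 'e' from first, 'g' from second => "eg"
Result: cgcieg

cgcieg


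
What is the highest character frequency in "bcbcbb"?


Input: bcbcbb
Character counts:
  'b': 4
  'c': 2
Maximum frequency: 4

4


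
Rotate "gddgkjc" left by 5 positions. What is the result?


Input: "gddgkjc", rotate left by 5
First 5 characters: "gddgk"
Remaining characters: "jc"
Concatenate remaining + first: "jc" + "gddgk" = "jcgddgk"

jcgddgk


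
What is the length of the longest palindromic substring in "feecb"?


Input: "feecb"
Checking substrings for palindromes:
  [1:3] "ee" (len 2) => palindrome
Longest palindromic substring: "ee" with length 2

2


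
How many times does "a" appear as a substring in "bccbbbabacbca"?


Searching for "a" in "bccbbbabacbca"
Scanning each position:
  Position 0: "b" => no
  Position 1: "c" => no
  Position 2: "c" => no
  Position 3: "b" => no
  Position 4: "b" => no
  Position 5: "b" => no
  Position 6: "a" => MATCH
  Position 7: "b" => no
  Position 8: "a" => MATCH
  Position 9: "c" => no
  Position 10: "b" => no
  Position 11: "c" => no
  Position 12: "a" => MATCH
Total occurrences: 3

3


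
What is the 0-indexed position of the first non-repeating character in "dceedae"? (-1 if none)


Input: dceedae
Character frequencies:
  'a': 1
  'c': 1
  'd': 2
  'e': 3
Scanning left to right for freq == 1:
  Position 0 ('d'): freq=2, skip
  Position 1 ('c'): unique! => answer = 1

1


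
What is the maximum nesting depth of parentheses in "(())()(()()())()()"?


Input: "(())()(()()())()()"
Tracking depth:
  Position 0 '(': depth becomes 1
  Position 1 '(': depth becomes 2
  Position 2 ')': depth becomes 1
  Position 3 ')': depth becomes 0
  Position 4 '(': depth becomes 1
  Position 5 ')': depth becomes 0
  Position 6 '(': depth becomes 1
  Position 7 '(': depth becomes 2
  Position 8 ')': depth becomes 1
  Position 9 '(': depth becomes 2
  Position 10 ')': depth becomes 1
  Position 11 '(': depth becomes 2
  Position 12 ')': depth becomes 1
  Position 13 ')': depth becomes 0
  Position 14 '(': depth becomes 1
  Position 15 ')': depth becomes 0
  Position 16 '(': depth becomes 1
  Position 17 ')': depth becomes 0
Maximum depth reached: 2

2


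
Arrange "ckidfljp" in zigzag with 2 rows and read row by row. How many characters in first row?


Zigzag "ckidfljp" into 2 rows:
Placing characters:
  'c' => row 0
  'k' => row 1
  'i' => row 0
  'd' => row 1
  'f' => row 0
  'l' => row 1
  'j' => row 0
  'p' => row 1
Rows:
  Row 0: "cifj"
  Row 1: "kdlp"
First row length: 4

4


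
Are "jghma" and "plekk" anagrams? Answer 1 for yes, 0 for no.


Strings: "jghma", "plekk"
Sorted first:  aghjm
Sorted second: ekklp
Differ at position 0: 'a' vs 'e' => not anagrams

0


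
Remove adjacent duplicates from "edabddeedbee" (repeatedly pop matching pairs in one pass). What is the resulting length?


Input: edabddeedbee
Stack-based adjacent duplicate removal:
  Read 'e': push. Stack: e
  Read 'd': push. Stack: ed
  Read 'a': push. Stack: eda
  Read 'b': push. Stack: edab
  Read 'd': push. Stack: edabd
  Read 'd': matches stack top 'd' => pop. Stack: edab
  Read 'e': push. Stack: edabe
  Read 'e': matches stack top 'e' => pop. Stack: edab
  Read 'd': push. Stack: edabd
  Read 'b': push. Stack: edabdb
  Read 'e': push. Stack: edabdbe
  Read 'e': matches stack top 'e' => pop. Stack: edabdb
Final stack: "edabdb" (length 6)

6


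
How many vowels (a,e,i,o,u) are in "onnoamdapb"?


Input: onnoamdapb
Checking each character:
  'o' at position 0: vowel (running total: 1)
  'n' at position 1: consonant
  'n' at position 2: consonant
  'o' at position 3: vowel (running total: 2)
  'a' at position 4: vowel (running total: 3)
  'm' at position 5: consonant
  'd' at position 6: consonant
  'a' at position 7: vowel (running total: 4)
  'p' at position 8: consonant
  'b' at position 9: consonant
Total vowels: 4

4


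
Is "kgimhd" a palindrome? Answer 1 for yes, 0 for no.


Input: kgimhd
Reversed: dhmigk
  Compare pos 0 ('k') with pos 5 ('d'): MISMATCH
  Compare pos 1 ('g') with pos 4 ('h'): MISMATCH
  Compare pos 2 ('i') with pos 3 ('m'): MISMATCH
Result: not a palindrome

0


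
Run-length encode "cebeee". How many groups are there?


Input: cebeee
Scanning for consecutive runs:
  Group 1: 'c' x 1 (positions 0-0)
  Group 2: 'e' x 1 (positions 1-1)
  Group 3: 'b' x 1 (positions 2-2)
  Group 4: 'e' x 3 (positions 3-5)
Total groups: 4

4


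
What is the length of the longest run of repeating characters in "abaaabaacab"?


Input: "abaaabaacab"
Scanning for longest run:
  Position 1 ('b'): new char, reset run to 1
  Position 2 ('a'): new char, reset run to 1
  Position 3 ('a'): continues run of 'a', length=2
  Position 4 ('a'): continues run of 'a', length=3
  Position 5 ('b'): new char, reset run to 1
  Position 6 ('a'): new char, reset run to 1
  Position 7 ('a'): continues run of 'a', length=2
  Position 8 ('c'): new char, reset run to 1
  Position 9 ('a'): new char, reset run to 1
  Position 10 ('b'): new char, reset run to 1
Longest run: 'a' with length 3

3


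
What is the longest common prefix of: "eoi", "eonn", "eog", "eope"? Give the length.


Words: eoi, eonn, eog, eope
  Position 0: all 'e' => match
  Position 1: all 'o' => match
  Position 2: ('i', 'n', 'g', 'p') => mismatch, stop
LCP = "eo" (length 2)

2


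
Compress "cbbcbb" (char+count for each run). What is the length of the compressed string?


Input: cbbcbb
Runs:
  'c' x 1 => "c1"
  'b' x 2 => "b2"
  'c' x 1 => "c1"
  'b' x 2 => "b2"
Compressed: "c1b2c1b2"
Compressed length: 8

8


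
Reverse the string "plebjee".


Input: plebjee
Reading characters right to left:
  Position 6: 'e'
  Position 5: 'e'
  Position 4: 'j'
  Position 3: 'b'
  Position 2: 'e'
  Position 1: 'l'
  Position 0: 'p'
Reversed: eejbelp

eejbelp


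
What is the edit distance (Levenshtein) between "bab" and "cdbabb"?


Computing edit distance: "bab" -> "cdbabb"
DP table:
           c    d    b    a    b    b
      0    1    2    3    4    5    6
  b   1    1    2    2    3    4    5
  a   2    2    2    3    2    3    4
  b   3    3    3    2    3    2    3
Edit distance = dp[3][6] = 3

3


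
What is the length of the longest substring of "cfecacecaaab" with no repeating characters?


Input: "cfecacecaaab"
Sliding window (track last position of each char):
  Position 0 ('c'): window [0,0] length 1 -- new best
  Position 1 ('f'): window [0,1] length 2 -- new best
  Position 2 ('e'): window [0,2] length 3 -- new best
  Position 3 ('c'): repeat (last at 0), move window start to 1
  Position 3 ('c'): window [1,3] length 3
  Position 4 ('a'): window [1,4] length 4 -- new best
  Position 5 ('c'): repeat (last at 3), move window start to 4
  Position 5 ('c'): window [4,5] length 2
  Position 6 ('e'): window [4,6] length 3
  Position 7 ('c'): repeat (last at 5), move window start to 6
  Position 7 ('c'): window [6,7] length 2
  Position 8 ('a'): window [6,8] length 3
  Position 9 ('a'): repeat (last at 8), move window start to 9
  Position 9 ('a'): window [9,9] length 1
  Position 10 ('a'): repeat (last at 9), move window start to 10
  Position 10 ('a'): window [10,10] length 1
  Position 11 ('b'): window [10,11] length 2
Longest substring with no repeats: "feca" with length 4

4


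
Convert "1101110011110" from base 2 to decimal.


Input: "1101110011110" in base 2
Positional expansion:
  Digit '1' (value 1) x 2^12 = 4096
  Digit '1' (value 1) x 2^11 = 2048
  Digit '0' (value 0) x 2^10 = 0
  Digit '1' (value 1) x 2^9 = 512
  Digit '1' (value 1) x 2^8 = 256
  Digit '1' (value 1) x 2^7 = 128
  Digit '0' (value 0) x 2^6 = 0
  Digit '0' (value 0) x 2^5 = 0
  Digit '1' (value 1) x 2^4 = 16
  Digit '1' (value 1) x 2^3 = 8
  Digit '1' (value 1) x 2^2 = 4
  Digit '1' (value 1) x 2^1 = 2
  Digit '0' (value 0) x 2^0 = 0
Sum = 7070

7070


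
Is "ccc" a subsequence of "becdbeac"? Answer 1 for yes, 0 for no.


Check if "ccc" is a subsequence of "becdbeac"
Greedy scan:
  Position 0 ('b'): no match needed
  Position 1 ('e'): no match needed
  Position 2 ('c'): matches sub[0] = 'c'
  Position 3 ('d'): no match needed
  Position 4 ('b'): no match needed
  Position 5 ('e'): no match needed
  Position 6 ('a'): no match needed
  Position 7 ('c'): matches sub[1] = 'c'
Only matched 2/3 characters => not a subsequence

0


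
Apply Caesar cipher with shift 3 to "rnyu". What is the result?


Caesar cipher: shift "rnyu" by 3
  'r' (pos 17) + 3 = pos 20 = 'u'
  'n' (pos 13) + 3 = pos 16 = 'q'
  'y' (pos 24) + 3 = pos 1 = 'b'
  'u' (pos 20) + 3 = pos 23 = 'x'
Result: uqbx

uqbx


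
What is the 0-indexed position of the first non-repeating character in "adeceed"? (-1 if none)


Input: adeceed
Character frequencies:
  'a': 1
  'c': 1
  'd': 2
  'e': 3
Scanning left to right for freq == 1:
  Position 0 ('a'): unique! => answer = 0

0


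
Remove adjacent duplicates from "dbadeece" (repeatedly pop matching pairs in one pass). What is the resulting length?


Input: dbadeece
Stack-based adjacent duplicate removal:
  Read 'd': push. Stack: d
  Read 'b': push. Stack: db
  Read 'a': push. Stack: dba
  Read 'd': push. Stack: dbad
  Read 'e': push. Stack: dbade
  Read 'e': matches stack top 'e' => pop. Stack: dbad
  Read 'c': push. Stack: dbadc
  Read 'e': push. Stack: dbadce
Final stack: "dbadce" (length 6)

6


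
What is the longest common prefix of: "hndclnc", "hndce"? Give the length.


Words: hndclnc, hndce
  Position 0: all 'h' => match
  Position 1: all 'n' => match
  Position 2: all 'd' => match
  Position 3: all 'c' => match
  Position 4: ('l', 'e') => mismatch, stop
LCP = "hndc" (length 4)

4


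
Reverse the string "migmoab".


Input: migmoab
Reading characters right to left:
  Position 6: 'b'
  Position 5: 'a'
  Position 4: 'o'
  Position 3: 'm'
  Position 2: 'g'
  Position 1: 'i'
  Position 0: 'm'
Reversed: baomgim

baomgim


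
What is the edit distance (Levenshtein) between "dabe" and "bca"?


Computing edit distance: "dabe" -> "bca"
DP table:
           b    c    a
      0    1    2    3
  d   1    1    2    3
  a   2    2    2    2
  b   3    2    3    3
  e   4    3    3    4
Edit distance = dp[4][3] = 4

4


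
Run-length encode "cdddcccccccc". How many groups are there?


Input: cdddcccccccc
Scanning for consecutive runs:
  Group 1: 'c' x 1 (positions 0-0)
  Group 2: 'd' x 3 (positions 1-3)
  Group 3: 'c' x 8 (positions 4-11)
Total groups: 3

3


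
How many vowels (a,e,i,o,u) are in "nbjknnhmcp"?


Input: nbjknnhmcp
Checking each character:
  'n' at position 0: consonant
  'b' at position 1: consonant
  'j' at position 2: consonant
  'k' at position 3: consonant
  'n' at position 4: consonant
  'n' at position 5: consonant
  'h' at position 6: consonant
  'm' at position 7: consonant
  'c' at position 8: consonant
  'p' at position 9: consonant
Total vowels: 0

0


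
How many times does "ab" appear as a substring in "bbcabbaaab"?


Searching for "ab" in "bbcabbaaab"
Scanning each position:
  Position 0: "bb" => no
  Position 1: "bc" => no
  Position 2: "ca" => no
  Position 3: "ab" => MATCH
  Position 4: "bb" => no
  Position 5: "ba" => no
  Position 6: "aa" => no
  Position 7: "aa" => no
  Position 8: "ab" => MATCH
Total occurrences: 2

2


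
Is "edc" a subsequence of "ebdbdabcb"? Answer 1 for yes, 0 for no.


Check if "edc" is a subsequence of "ebdbdabcb"
Greedy scan:
  Position 0 ('e'): matches sub[0] = 'e'
  Position 1 ('b'): no match needed
  Position 2 ('d'): matches sub[1] = 'd'
  Position 3 ('b'): no match needed
  Position 4 ('d'): no match needed
  Position 5 ('a'): no match needed
  Position 6 ('b'): no match needed
  Position 7 ('c'): matches sub[2] = 'c'
  Position 8 ('b'): no match needed
All 3 characters matched => is a subsequence

1


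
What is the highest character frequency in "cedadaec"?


Input: cedadaec
Character counts:
  'a': 2
  'c': 2
  'd': 2
  'e': 2
Maximum frequency: 2

2


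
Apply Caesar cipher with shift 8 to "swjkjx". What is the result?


Caesar cipher: shift "swjkjx" by 8
  's' (pos 18) + 8 = pos 0 = 'a'
  'w' (pos 22) + 8 = pos 4 = 'e'
  'j' (pos 9) + 8 = pos 17 = 'r'
  'k' (pos 10) + 8 = pos 18 = 's'
  'j' (pos 9) + 8 = pos 17 = 'r'
  'x' (pos 23) + 8 = pos 5 = 'f'
Result: aersrf

aersrf


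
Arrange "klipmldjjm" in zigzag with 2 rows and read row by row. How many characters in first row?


Zigzag "klipmldjjm" into 2 rows:
Placing characters:
  'k' => row 0
  'l' => row 1
  'i' => row 0
  'p' => row 1
  'm' => row 0
  'l' => row 1
  'd' => row 0
  'j' => row 1
  'j' => row 0
  'm' => row 1
Rows:
  Row 0: "kimdj"
  Row 1: "lpljm"
First row length: 5

5


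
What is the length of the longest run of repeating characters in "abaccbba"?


Input: "abaccbba"
Scanning for longest run:
  Position 1 ('b'): new char, reset run to 1
  Position 2 ('a'): new char, reset run to 1
  Position 3 ('c'): new char, reset run to 1
  Position 4 ('c'): continues run of 'c', length=2
  Position 5 ('b'): new char, reset run to 1
  Position 6 ('b'): continues run of 'b', length=2
  Position 7 ('a'): new char, reset run to 1
Longest run: 'c' with length 2

2


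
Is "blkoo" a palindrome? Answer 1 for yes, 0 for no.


Input: blkoo
Reversed: ooklb
  Compare pos 0 ('b') with pos 4 ('o'): MISMATCH
  Compare pos 1 ('l') with pos 3 ('o'): MISMATCH
Result: not a palindrome

0


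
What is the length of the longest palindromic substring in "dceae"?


Input: "dceae"
Checking substrings for palindromes:
  [2:5] "eae" (len 3) => palindrome
Longest palindromic substring: "eae" with length 3

3


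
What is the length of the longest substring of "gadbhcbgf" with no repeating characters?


Input: "gadbhcbgf"
Sliding window (track last position of each char):
  Position 0 ('g'): window [0,0] length 1 -- new best
  Position 1 ('a'): window [0,1] length 2 -- new best
  Position 2 ('d'): window [0,2] length 3 -- new best
  Position 3 ('b'): window [0,3] length 4 -- new best
  Position 4 ('h'): window [0,4] length 5 -- new best
  Position 5 ('c'): window [0,5] length 6 -- new best
  Position 6 ('b'): repeat (last at 3), move window start to 4
  Position 6 ('b'): window [4,6] length 3
  Position 7 ('g'): window [4,7] length 4
  Position 8 ('f'): window [4,8] length 5
Longest substring with no repeats: "gadbhc" with length 6

6


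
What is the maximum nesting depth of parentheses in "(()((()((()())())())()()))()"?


Input: "(()((()((()())())())()()))()"
Tracking depth:
  Position 0 '(': depth becomes 1
  Position 1 '(': depth becomes 2
  Position 2 ')': depth becomes 1
  Position 3 '(': depth becomes 2
  Position 4 '(': depth becomes 3
  Position 5 '(': depth becomes 4
  Position 6 ')': depth becomes 3
  Position 7 '(': depth becomes 4
  Position 8 '(': depth becomes 5
  Position 9 '(': depth becomes 6
  Position 10 ')': depth becomes 5
  Position 11 '(': depth becomes 6
  Position 12 ')': depth becomes 5
  Position 13 ')': depth becomes 4
  Position 14 '(': depth becomes 5
  Position 15 ')': depth becomes 4
  Position 16 ')': depth becomes 3
  Position 17 '(': depth becomes 4
  Position 18 ')': depth becomes 3
  Position 19 ')': depth becomes 2
  Position 20 '(': depth becomes 3
  Position 21 ')': depth becomes 2
  Position 22 '(': depth becomes 3
  Position 23 ')': depth becomes 2
  Position 24 ')': depth becomes 1
  Position 25 ')': depth becomes 0
  Position 26 '(': depth becomes 1
  Position 27 ')': depth becomes 0
Maximum depth reached: 6

6


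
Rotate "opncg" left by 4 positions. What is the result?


Input: "opncg", rotate left by 4
First 4 characters: "opnc"
Remaining characters: "g"
Concatenate remaining + first: "g" + "opnc" = "gopnc"

gopnc


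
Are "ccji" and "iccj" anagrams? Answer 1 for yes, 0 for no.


Strings: "ccji", "iccj"
Sorted first:  ccij
Sorted second: ccij
Sorted forms match => anagrams

1


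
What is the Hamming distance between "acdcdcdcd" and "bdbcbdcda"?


Comparing "acdcdcdcd" and "bdbcbdcda" position by position:
  Position 0: 'a' vs 'b' => differ
  Position 1: 'c' vs 'd' => differ
  Position 2: 'd' vs 'b' => differ
  Position 3: 'c' vs 'c' => same
  Position 4: 'd' vs 'b' => differ
  Position 5: 'c' vs 'd' => differ
  Position 6: 'd' vs 'c' => differ
  Position 7: 'c' vs 'd' => differ
  Position 8: 'd' vs 'a' => differ
Total differences (Hamming distance): 8

8


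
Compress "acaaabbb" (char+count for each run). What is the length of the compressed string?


Input: acaaabbb
Runs:
  'a' x 1 => "a1"
  'c' x 1 => "c1"
  'a' x 3 => "a3"
  'b' x 3 => "b3"
Compressed: "a1c1a3b3"
Compressed length: 8

8


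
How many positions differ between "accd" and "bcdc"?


Comparing "accd" and "bcdc" position by position:
  Position 0: 'a' vs 'b' => DIFFER
  Position 1: 'c' vs 'c' => same
  Position 2: 'c' vs 'd' => DIFFER
  Position 3: 'd' vs 'c' => DIFFER
Positions that differ: 3

3


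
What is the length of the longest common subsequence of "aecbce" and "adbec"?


LCS of "aecbce" and "adbec"
DP table:
           a    d    b    e    c
      0    0    0    0    0    0
  a   0    1    1    1    1    1
  e   0    1    1    1    2    2
  c   0    1    1    1    2    3
  b   0    1    1    2    2    3
  c   0    1    1    2    2    3
  e   0    1    1    2    3    3
LCS length = dp[6][5] = 3

3


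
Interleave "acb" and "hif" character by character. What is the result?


Interleaving "acb" and "hif":
  Position 0: 'a' from first, 'h' from second => "ah"
  Position 1: 'c' from first, 'i' from second => "ci"
  Position 2: 'b' from first, 'f' from second => "bf"
Result: ahcibf

ahcibf


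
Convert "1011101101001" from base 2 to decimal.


Input: "1011101101001" in base 2
Positional expansion:
  Digit '1' (value 1) x 2^12 = 4096
  Digit '0' (value 0) x 2^11 = 0
  Digit '1' (value 1) x 2^10 = 1024
  Digit '1' (value 1) x 2^9 = 512
  Digit '1' (value 1) x 2^8 = 256
  Digit '0' (value 0) x 2^7 = 0
  Digit '1' (value 1) x 2^6 = 64
  Digit '1' (value 1) x 2^5 = 32
  Digit '0' (value 0) x 2^4 = 0
  Digit '1' (value 1) x 2^3 = 8
  Digit '0' (value 0) x 2^2 = 0
  Digit '0' (value 0) x 2^1 = 0
  Digit '1' (value 1) x 2^0 = 1
Sum = 5993

5993


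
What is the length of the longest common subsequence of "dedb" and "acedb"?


LCS of "dedb" and "acedb"
DP table:
           a    c    e    d    b
      0    0    0    0    0    0
  d   0    0    0    0    1    1
  e   0    0    0    1    1    1
  d   0    0    0    1    2    2
  b   0    0    0    1    2    3
LCS length = dp[4][5] = 3

3


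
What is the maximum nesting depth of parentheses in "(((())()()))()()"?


Input: "(((())()()))()()"
Tracking depth:
  Position 0 '(': depth becomes 1
  Position 1 '(': depth becomes 2
  Position 2 '(': depth becomes 3
  Position 3 '(': depth becomes 4
  Position 4 ')': depth becomes 3
  Position 5 ')': depth becomes 2
  Position 6 '(': depth becomes 3
  Position 7 ')': depth becomes 2
  Position 8 '(': depth becomes 3
  Position 9 ')': depth becomes 2
  Position 10 ')': depth becomes 1
  Position 11 ')': depth becomes 0
  Position 12 '(': depth becomes 1
  Position 13 ')': depth becomes 0
  Position 14 '(': depth becomes 1
  Position 15 ')': depth becomes 0
Maximum depth reached: 4

4


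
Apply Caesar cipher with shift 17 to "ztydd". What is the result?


Caesar cipher: shift "ztydd" by 17
  'z' (pos 25) + 17 = pos 16 = 'q'
  't' (pos 19) + 17 = pos 10 = 'k'
  'y' (pos 24) + 17 = pos 15 = 'p'
  'd' (pos 3) + 17 = pos 20 = 'u'
  'd' (pos 3) + 17 = pos 20 = 'u'
Result: qkpuu

qkpuu


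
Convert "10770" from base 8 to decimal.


Input: "10770" in base 8
Positional expansion:
  Digit '1' (value 1) x 8^4 = 4096
  Digit '0' (value 0) x 8^3 = 0
  Digit '7' (value 7) x 8^2 = 448
  Digit '7' (value 7) x 8^1 = 56
  Digit '0' (value 0) x 8^0 = 0
Sum = 4600

4600


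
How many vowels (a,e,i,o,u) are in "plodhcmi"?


Input: plodhcmi
Checking each character:
  'p' at position 0: consonant
  'l' at position 1: consonant
  'o' at position 2: vowel (running total: 1)
  'd' at position 3: consonant
  'h' at position 4: consonant
  'c' at position 5: consonant
  'm' at position 6: consonant
  'i' at position 7: vowel (running total: 2)
Total vowels: 2

2


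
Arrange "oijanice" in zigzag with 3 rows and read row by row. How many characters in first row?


Zigzag "oijanice" into 3 rows:
Placing characters:
  'o' => row 0
  'i' => row 1
  'j' => row 2
  'a' => row 1
  'n' => row 0
  'i' => row 1
  'c' => row 2
  'e' => row 1
Rows:
  Row 0: "on"
  Row 1: "iaie"
  Row 2: "jc"
First row length: 2

2


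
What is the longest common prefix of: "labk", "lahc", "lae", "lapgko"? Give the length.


Words: labk, lahc, lae, lapgko
  Position 0: all 'l' => match
  Position 1: all 'a' => match
  Position 2: ('b', 'h', 'e', 'p') => mismatch, stop
LCP = "la" (length 2)

2


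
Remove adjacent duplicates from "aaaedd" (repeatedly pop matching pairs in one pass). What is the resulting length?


Input: aaaedd
Stack-based adjacent duplicate removal:
  Read 'a': push. Stack: a
  Read 'a': matches stack top 'a' => pop. Stack: (empty)
  Read 'a': push. Stack: a
  Read 'e': push. Stack: ae
  Read 'd': push. Stack: aed
  Read 'd': matches stack top 'd' => pop. Stack: ae
Final stack: "ae" (length 2)

2


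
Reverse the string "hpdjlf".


Input: hpdjlf
Reading characters right to left:
  Position 5: 'f'
  Position 4: 'l'
  Position 3: 'j'
  Position 2: 'd'
  Position 1: 'p'
  Position 0: 'h'
Reversed: fljdph

fljdph


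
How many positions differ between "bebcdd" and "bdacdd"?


Comparing "bebcdd" and "bdacdd" position by position:
  Position 0: 'b' vs 'b' => same
  Position 1: 'e' vs 'd' => DIFFER
  Position 2: 'b' vs 'a' => DIFFER
  Position 3: 'c' vs 'c' => same
  Position 4: 'd' vs 'd' => same
  Position 5: 'd' vs 'd' => same
Positions that differ: 2

2


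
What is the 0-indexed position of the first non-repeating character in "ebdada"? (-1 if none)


Input: ebdada
Character frequencies:
  'a': 2
  'b': 1
  'd': 2
  'e': 1
Scanning left to right for freq == 1:
  Position 0 ('e'): unique! => answer = 0

0


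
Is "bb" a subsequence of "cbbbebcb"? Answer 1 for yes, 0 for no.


Check if "bb" is a subsequence of "cbbbebcb"
Greedy scan:
  Position 0 ('c'): no match needed
  Position 1 ('b'): matches sub[0] = 'b'
  Position 2 ('b'): matches sub[1] = 'b'
  Position 3 ('b'): no match needed
  Position 4 ('e'): no match needed
  Position 5 ('b'): no match needed
  Position 6 ('c'): no match needed
  Position 7 ('b'): no match needed
All 2 characters matched => is a subsequence

1


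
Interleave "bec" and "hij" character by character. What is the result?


Interleaving "bec" and "hij":
  Position 0: 'b' from first, 'h' from second => "bh"
  Position 1: 'e' from first, 'i' from second => "ei"
  Position 2: 'c' from first, 'j' from second => "cj"
Result: bheicj

bheicj


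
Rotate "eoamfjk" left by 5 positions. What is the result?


Input: "eoamfjk", rotate left by 5
First 5 characters: "eoamf"
Remaining characters: "jk"
Concatenate remaining + first: "jk" + "eoamf" = "jkeoamf"

jkeoamf


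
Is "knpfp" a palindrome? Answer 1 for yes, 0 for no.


Input: knpfp
Reversed: pfpnk
  Compare pos 0 ('k') with pos 4 ('p'): MISMATCH
  Compare pos 1 ('n') with pos 3 ('f'): MISMATCH
Result: not a palindrome

0


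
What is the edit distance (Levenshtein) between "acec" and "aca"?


Computing edit distance: "acec" -> "aca"
DP table:
           a    c    a
      0    1    2    3
  a   1    0    1    2
  c   2    1    0    1
  e   3    2    1    1
  c   4    3    2    2
Edit distance = dp[4][3] = 2

2


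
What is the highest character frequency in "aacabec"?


Input: aacabec
Character counts:
  'a': 3
  'b': 1
  'c': 2
  'e': 1
Maximum frequency: 3

3


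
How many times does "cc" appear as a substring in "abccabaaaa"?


Searching for "cc" in "abccabaaaa"
Scanning each position:
  Position 0: "ab" => no
  Position 1: "bc" => no
  Position 2: "cc" => MATCH
  Position 3: "ca" => no
  Position 4: "ab" => no
  Position 5: "ba" => no
  Position 6: "aa" => no
  Position 7: "aa" => no
  Position 8: "aa" => no
Total occurrences: 1

1


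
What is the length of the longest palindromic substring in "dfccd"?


Input: "dfccd"
Checking substrings for palindromes:
  [2:4] "cc" (len 2) => palindrome
Longest palindromic substring: "cc" with length 2

2


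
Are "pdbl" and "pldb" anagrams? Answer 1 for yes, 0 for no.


Strings: "pdbl", "pldb"
Sorted first:  bdlp
Sorted second: bdlp
Sorted forms match => anagrams

1


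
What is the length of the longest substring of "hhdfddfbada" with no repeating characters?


Input: "hhdfddfbada"
Sliding window (track last position of each char):
  Position 0 ('h'): window [0,0] length 1 -- new best
  Position 1 ('h'): repeat (last at 0), move window start to 1
  Position 1 ('h'): window [1,1] length 1
  Position 2 ('d'): window [1,2] length 2 -- new best
  Position 3 ('f'): window [1,3] length 3 -- new best
  Position 4 ('d'): repeat (last at 2), move window start to 3
  Position 4 ('d'): window [3,4] length 2
  Position 5 ('d'): repeat (last at 4), move window start to 5
  Position 5 ('d'): window [5,5] length 1
  Position 6 ('f'): window [5,6] length 2
  Position 7 ('b'): window [5,7] length 3
  Position 8 ('a'): window [5,8] length 4 -- new best
  Position 9 ('d'): repeat (last at 5), move window start to 6
  Position 9 ('d'): window [6,9] length 4
  Position 10 ('a'): repeat (last at 8), move window start to 9
  Position 10 ('a'): window [9,10] length 2
Longest substring with no repeats: "dfba" with length 4

4


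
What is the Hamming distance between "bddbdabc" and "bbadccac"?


Comparing "bddbdabc" and "bbadccac" position by position:
  Position 0: 'b' vs 'b' => same
  Position 1: 'd' vs 'b' => differ
  Position 2: 'd' vs 'a' => differ
  Position 3: 'b' vs 'd' => differ
  Position 4: 'd' vs 'c' => differ
  Position 5: 'a' vs 'c' => differ
  Position 6: 'b' vs 'a' => differ
  Position 7: 'c' vs 'c' => same
Total differences (Hamming distance): 6

6


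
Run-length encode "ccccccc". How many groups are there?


Input: ccccccc
Scanning for consecutive runs:
  Group 1: 'c' x 7 (positions 0-6)
Total groups: 1

1


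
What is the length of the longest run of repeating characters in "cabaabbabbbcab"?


Input: "cabaabbabbbcab"
Scanning for longest run:
  Position 1 ('a'): new char, reset run to 1
  Position 2 ('b'): new char, reset run to 1
  Position 3 ('a'): new char, reset run to 1
  Position 4 ('a'): continues run of 'a', length=2
  Position 5 ('b'): new char, reset run to 1
  Position 6 ('b'): continues run of 'b', length=2
  Position 7 ('a'): new char, reset run to 1
  Position 8 ('b'): new char, reset run to 1
  Position 9 ('b'): continues run of 'b', length=2
  Position 10 ('b'): continues run of 'b', length=3
  Position 11 ('c'): new char, reset run to 1
  Position 12 ('a'): new char, reset run to 1
  Position 13 ('b'): new char, reset run to 1
Longest run: 'b' with length 3

3


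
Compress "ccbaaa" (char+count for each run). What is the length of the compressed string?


Input: ccbaaa
Runs:
  'c' x 2 => "c2"
  'b' x 1 => "b1"
  'a' x 3 => "a3"
Compressed: "c2b1a3"
Compressed length: 6

6


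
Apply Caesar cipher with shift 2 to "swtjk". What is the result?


Caesar cipher: shift "swtjk" by 2
  's' (pos 18) + 2 = pos 20 = 'u'
  'w' (pos 22) + 2 = pos 24 = 'y'
  't' (pos 19) + 2 = pos 21 = 'v'
  'j' (pos 9) + 2 = pos 11 = 'l'
  'k' (pos 10) + 2 = pos 12 = 'm'
Result: uyvlm

uyvlm


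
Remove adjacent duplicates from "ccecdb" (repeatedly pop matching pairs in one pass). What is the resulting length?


Input: ccecdb
Stack-based adjacent duplicate removal:
  Read 'c': push. Stack: c
  Read 'c': matches stack top 'c' => pop. Stack: (empty)
  Read 'e': push. Stack: e
  Read 'c': push. Stack: ec
  Read 'd': push. Stack: ecd
  Read 'b': push. Stack: ecdb
Final stack: "ecdb" (length 4)

4


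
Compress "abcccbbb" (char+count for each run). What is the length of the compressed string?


Input: abcccbbb
Runs:
  'a' x 1 => "a1"
  'b' x 1 => "b1"
  'c' x 3 => "c3"
  'b' x 3 => "b3"
Compressed: "a1b1c3b3"
Compressed length: 8

8


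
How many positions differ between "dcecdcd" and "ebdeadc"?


Comparing "dcecdcd" and "ebdeadc" position by position:
  Position 0: 'd' vs 'e' => DIFFER
  Position 1: 'c' vs 'b' => DIFFER
  Position 2: 'e' vs 'd' => DIFFER
  Position 3: 'c' vs 'e' => DIFFER
  Position 4: 'd' vs 'a' => DIFFER
  Position 5: 'c' vs 'd' => DIFFER
  Position 6: 'd' vs 'c' => DIFFER
Positions that differ: 7

7


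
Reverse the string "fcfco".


Input: fcfco
Reading characters right to left:
  Position 4: 'o'
  Position 3: 'c'
  Position 2: 'f'
  Position 1: 'c'
  Position 0: 'f'
Reversed: ocfcf

ocfcf


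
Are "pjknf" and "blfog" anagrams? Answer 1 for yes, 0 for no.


Strings: "pjknf", "blfog"
Sorted first:  fjknp
Sorted second: bfglo
Differ at position 0: 'f' vs 'b' => not anagrams

0


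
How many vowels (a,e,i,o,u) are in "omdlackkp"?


Input: omdlackkp
Checking each character:
  'o' at position 0: vowel (running total: 1)
  'm' at position 1: consonant
  'd' at position 2: consonant
  'l' at position 3: consonant
  'a' at position 4: vowel (running total: 2)
  'c' at position 5: consonant
  'k' at position 6: consonant
  'k' at position 7: consonant
  'p' at position 8: consonant
Total vowels: 2

2


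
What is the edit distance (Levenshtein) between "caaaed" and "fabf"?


Computing edit distance: "caaaed" -> "fabf"
DP table:
           f    a    b    f
      0    1    2    3    4
  c   1    1    2    3    4
  a   2    2    1    2    3
  a   3    3    2    2    3
  a   4    4    3    3    3
  e   5    5    4    4    4
  d   6    6    5    5    5
Edit distance = dp[6][4] = 5

5


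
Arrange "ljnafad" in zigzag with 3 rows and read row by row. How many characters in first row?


Zigzag "ljnafad" into 3 rows:
Placing characters:
  'l' => row 0
  'j' => row 1
  'n' => row 2
  'a' => row 1
  'f' => row 0
  'a' => row 1
  'd' => row 2
Rows:
  Row 0: "lf"
  Row 1: "jaa"
  Row 2: "nd"
First row length: 2

2


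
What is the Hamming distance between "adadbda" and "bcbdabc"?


Comparing "adadbda" and "bcbdabc" position by position:
  Position 0: 'a' vs 'b' => differ
  Position 1: 'd' vs 'c' => differ
  Position 2: 'a' vs 'b' => differ
  Position 3: 'd' vs 'd' => same
  Position 4: 'b' vs 'a' => differ
  Position 5: 'd' vs 'b' => differ
  Position 6: 'a' vs 'c' => differ
Total differences (Hamming distance): 6

6


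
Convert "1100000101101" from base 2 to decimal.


Input: "1100000101101" in base 2
Positional expansion:
  Digit '1' (value 1) x 2^12 = 4096
  Digit '1' (value 1) x 2^11 = 2048
  Digit '0' (value 0) x 2^10 = 0
  Digit '0' (value 0) x 2^9 = 0
  Digit '0' (value 0) x 2^8 = 0
  Digit '0' (value 0) x 2^7 = 0
  Digit '0' (value 0) x 2^6 = 0
  Digit '1' (value 1) x 2^5 = 32
  Digit '0' (value 0) x 2^4 = 0
  Digit '1' (value 1) x 2^3 = 8
  Digit '1' (value 1) x 2^2 = 4
  Digit '0' (value 0) x 2^1 = 0
  Digit '1' (value 1) x 2^0 = 1
Sum = 6189

6189


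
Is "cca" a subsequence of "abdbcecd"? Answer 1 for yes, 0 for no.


Check if "cca" is a subsequence of "abdbcecd"
Greedy scan:
  Position 0 ('a'): no match needed
  Position 1 ('b'): no match needed
  Position 2 ('d'): no match needed
  Position 3 ('b'): no match needed
  Position 4 ('c'): matches sub[0] = 'c'
  Position 5 ('e'): no match needed
  Position 6 ('c'): matches sub[1] = 'c'
  Position 7 ('d'): no match needed
Only matched 2/3 characters => not a subsequence

0


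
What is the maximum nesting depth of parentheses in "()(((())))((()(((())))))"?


Input: "()(((())))((()(((())))))"
Tracking depth:
  Position 0 '(': depth becomes 1
  Position 1 ')': depth becomes 0
  Position 2 '(': depth becomes 1
  Position 3 '(': depth becomes 2
  Position 4 '(': depth becomes 3
  Position 5 '(': depth becomes 4
  Position 6 ')': depth becomes 3
  Position 7 ')': depth becomes 2
  Position 8 ')': depth becomes 1
  Position 9 ')': depth becomes 0
  Position 10 '(': depth becomes 1
  Position 11 '(': depth becomes 2
  Position 12 '(': depth becomes 3
  Position 13 ')': depth becomes 2
  Position 14 '(': depth becomes 3
  Position 15 '(': depth becomes 4
  Position 16 '(': depth becomes 5
  Position 17 '(': depth becomes 6
  Position 18 ')': depth becomes 5
  Position 19 ')': depth becomes 4
  Position 20 ')': depth becomes 3
  Position 21 ')': depth becomes 2
  Position 22 ')': depth becomes 1
  Position 23 ')': depth becomes 0
Maximum depth reached: 6

6


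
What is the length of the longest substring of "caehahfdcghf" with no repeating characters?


Input: "caehahfdcghf"
Sliding window (track last position of each char):
  Position 0 ('c'): window [0,0] length 1 -- new best
  Position 1 ('a'): window [0,1] length 2 -- new best
  Position 2 ('e'): window [0,2] length 3 -- new best
  Position 3 ('h'): window [0,3] length 4 -- new best
  Position 4 ('a'): repeat (last at 1), move window start to 2
  Position 4 ('a'): window [2,4] length 3
  Position 5 ('h'): repeat (last at 3), move window start to 4
  Position 5 ('h'): window [4,5] length 2
  Position 6 ('f'): window [4,6] length 3
  Position 7 ('d'): window [4,7] length 4
  Position 8 ('c'): window [4,8] length 5 -- new best
  Position 9 ('g'): window [4,9] length 6 -- new best
  Position 10 ('h'): repeat (last at 5), move window start to 6
  Position 10 ('h'): window [6,10] length 5
  Position 11 ('f'): repeat (last at 6), move window start to 7
  Position 11 ('f'): window [7,11] length 5
Longest substring with no repeats: "ahfdcg" with length 6

6


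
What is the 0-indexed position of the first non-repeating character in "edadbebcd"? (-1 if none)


Input: edadbebcd
Character frequencies:
  'a': 1
  'b': 2
  'c': 1
  'd': 3
  'e': 2
Scanning left to right for freq == 1:
  Position 0 ('e'): freq=2, skip
  Position 1 ('d'): freq=3, skip
  Position 2 ('a'): unique! => answer = 2

2
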